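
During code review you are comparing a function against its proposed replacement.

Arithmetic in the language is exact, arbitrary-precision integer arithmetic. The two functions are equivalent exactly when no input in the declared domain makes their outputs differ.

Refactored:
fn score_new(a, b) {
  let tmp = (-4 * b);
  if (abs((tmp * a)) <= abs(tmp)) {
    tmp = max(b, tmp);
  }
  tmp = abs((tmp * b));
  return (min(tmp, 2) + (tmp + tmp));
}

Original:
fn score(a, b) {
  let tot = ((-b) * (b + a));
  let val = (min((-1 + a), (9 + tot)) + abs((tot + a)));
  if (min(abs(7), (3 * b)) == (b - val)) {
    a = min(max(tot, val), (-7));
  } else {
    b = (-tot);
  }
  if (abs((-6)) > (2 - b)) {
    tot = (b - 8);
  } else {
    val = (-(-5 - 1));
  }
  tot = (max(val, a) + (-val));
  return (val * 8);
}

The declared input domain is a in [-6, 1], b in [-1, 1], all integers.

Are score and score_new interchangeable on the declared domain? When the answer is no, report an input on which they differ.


Not equivalent: a=-6, b=-1 separates them (48 vs 10).
score: tot := -7 | val := 6 | (min(abs(7), (3 * b)) == (b - val)): false | b := 7 | (abs((-6)) > (2 - b)): true | tot := -1 | tot := 0 | result 48
score_new: tmp := 4 | (abs((tmp * a)) <= abs(tmp)): false | tmp := 4 | result 10
verdict: not equivalent; witness: a=-6, b=-1


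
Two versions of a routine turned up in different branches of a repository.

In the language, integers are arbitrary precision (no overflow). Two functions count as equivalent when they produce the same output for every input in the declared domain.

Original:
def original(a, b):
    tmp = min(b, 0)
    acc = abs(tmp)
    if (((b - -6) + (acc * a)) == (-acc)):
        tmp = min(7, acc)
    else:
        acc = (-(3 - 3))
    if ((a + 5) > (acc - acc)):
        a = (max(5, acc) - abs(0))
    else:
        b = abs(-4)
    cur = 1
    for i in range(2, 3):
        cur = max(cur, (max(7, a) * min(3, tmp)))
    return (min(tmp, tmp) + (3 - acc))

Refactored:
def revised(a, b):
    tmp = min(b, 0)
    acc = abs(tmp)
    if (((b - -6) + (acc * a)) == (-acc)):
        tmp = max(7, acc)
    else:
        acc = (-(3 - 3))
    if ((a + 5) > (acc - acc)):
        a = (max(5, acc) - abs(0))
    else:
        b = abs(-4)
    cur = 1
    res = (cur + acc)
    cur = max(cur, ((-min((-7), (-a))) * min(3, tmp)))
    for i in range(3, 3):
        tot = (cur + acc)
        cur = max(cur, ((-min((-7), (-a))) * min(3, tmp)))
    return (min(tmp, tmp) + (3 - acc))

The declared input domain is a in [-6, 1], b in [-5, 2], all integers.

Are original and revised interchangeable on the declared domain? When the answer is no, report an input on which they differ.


Input a=-6, b=-1: 3 from original versus 9 from revised.
verdict: not equivalent; witness: a=-6, b=-1


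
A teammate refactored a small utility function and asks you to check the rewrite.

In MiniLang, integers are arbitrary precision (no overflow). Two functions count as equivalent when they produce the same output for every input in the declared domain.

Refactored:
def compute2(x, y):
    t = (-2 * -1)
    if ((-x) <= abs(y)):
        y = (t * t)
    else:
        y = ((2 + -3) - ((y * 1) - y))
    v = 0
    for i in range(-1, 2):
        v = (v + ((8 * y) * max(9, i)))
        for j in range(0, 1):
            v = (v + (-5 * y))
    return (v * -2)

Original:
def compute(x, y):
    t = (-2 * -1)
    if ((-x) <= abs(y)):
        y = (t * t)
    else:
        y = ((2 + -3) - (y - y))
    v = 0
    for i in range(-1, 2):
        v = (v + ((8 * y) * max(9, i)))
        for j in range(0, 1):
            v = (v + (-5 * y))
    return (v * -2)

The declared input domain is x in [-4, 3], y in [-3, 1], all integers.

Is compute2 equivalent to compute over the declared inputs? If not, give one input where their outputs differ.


Side by side, the visible changes include: arithmetic usage differs; also constant usage differs.
Spot check at x=0, y=-3 — compute: t=2, then ((-x) <= abs(y)) is true, then y=4, then v=0, then (i=-1), then v=288, then (j=0), then v=268, then (i=0), then v=556, then (j=0), then v=536, then (i=1), then v=824, then (j=0), then v=804, then returns -1608. compute2: t=2, then ((-x) <= abs(y)) is true, then y=4, then v=0, then (i=-1), then v=288, then (j=0), then v=268, then (i=0), then v=556, then (j=0), then v=536, then (i=1), then v=824, then (j=0), then v=804, then returns -1608. Both give -1608.
An exhaustive pass over the 40 declared inputs shows identical outputs.
verdict: equivalent


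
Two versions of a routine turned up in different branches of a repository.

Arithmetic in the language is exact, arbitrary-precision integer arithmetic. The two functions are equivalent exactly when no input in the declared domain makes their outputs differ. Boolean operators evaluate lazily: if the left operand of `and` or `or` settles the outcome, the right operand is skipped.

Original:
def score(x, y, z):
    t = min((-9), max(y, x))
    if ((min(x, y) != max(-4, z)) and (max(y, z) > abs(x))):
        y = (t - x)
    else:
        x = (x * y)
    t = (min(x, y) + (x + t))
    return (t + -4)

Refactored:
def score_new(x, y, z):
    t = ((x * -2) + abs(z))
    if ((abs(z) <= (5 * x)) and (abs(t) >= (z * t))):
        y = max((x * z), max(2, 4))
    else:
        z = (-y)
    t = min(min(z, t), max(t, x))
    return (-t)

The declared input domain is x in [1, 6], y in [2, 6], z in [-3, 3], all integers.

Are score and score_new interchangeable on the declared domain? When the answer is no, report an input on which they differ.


Input x=1, y=2, z=-3: -22 from score versus 3 from score_new.
verdict: not equivalent; witness: x=1, y=2, z=-3


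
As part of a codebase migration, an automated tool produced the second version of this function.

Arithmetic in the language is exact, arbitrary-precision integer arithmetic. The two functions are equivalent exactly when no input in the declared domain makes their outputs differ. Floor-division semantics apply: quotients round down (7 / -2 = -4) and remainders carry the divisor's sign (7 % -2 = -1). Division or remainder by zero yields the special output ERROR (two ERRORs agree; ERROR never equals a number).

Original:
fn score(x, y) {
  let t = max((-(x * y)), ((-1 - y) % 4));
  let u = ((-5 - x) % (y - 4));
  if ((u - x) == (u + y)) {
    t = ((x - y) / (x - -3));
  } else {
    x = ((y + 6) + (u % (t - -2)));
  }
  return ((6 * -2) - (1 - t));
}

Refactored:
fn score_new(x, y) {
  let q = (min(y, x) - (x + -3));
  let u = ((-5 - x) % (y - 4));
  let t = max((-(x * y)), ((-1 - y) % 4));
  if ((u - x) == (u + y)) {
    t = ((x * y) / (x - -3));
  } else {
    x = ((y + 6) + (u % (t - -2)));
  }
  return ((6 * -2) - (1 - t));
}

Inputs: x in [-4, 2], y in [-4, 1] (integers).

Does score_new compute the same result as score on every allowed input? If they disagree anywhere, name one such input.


x=1, y=-1 yields -13 from score but -14 from score_new.
verdict: not equivalent; witness: x=1, y=-1


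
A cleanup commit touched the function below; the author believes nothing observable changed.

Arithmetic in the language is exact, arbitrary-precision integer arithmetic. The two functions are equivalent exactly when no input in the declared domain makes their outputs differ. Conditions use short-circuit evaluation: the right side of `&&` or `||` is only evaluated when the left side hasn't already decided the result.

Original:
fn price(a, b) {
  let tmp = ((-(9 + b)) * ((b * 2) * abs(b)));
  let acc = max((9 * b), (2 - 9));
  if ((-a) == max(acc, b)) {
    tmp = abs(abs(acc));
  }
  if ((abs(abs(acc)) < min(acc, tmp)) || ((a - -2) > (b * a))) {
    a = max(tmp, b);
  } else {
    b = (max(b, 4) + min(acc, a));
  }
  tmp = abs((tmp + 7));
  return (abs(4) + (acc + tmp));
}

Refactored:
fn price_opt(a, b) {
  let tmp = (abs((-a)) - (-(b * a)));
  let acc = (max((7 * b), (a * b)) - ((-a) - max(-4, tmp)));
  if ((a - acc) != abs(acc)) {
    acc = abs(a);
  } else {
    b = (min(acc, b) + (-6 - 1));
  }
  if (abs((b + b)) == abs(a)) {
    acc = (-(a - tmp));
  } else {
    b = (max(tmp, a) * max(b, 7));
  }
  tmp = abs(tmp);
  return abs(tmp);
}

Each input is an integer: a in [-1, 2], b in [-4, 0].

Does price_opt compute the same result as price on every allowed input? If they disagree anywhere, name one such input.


Run the pair on a=-1, b=-4.
price: tmp=160, then acc=-7, then ((-a) == max(acc, b)) is false, then ((abs(abs(acc)) < min(acc, tmp)) || ((a - -2) > (b * a))) is false, then b=-3, then tmp=167, then returns 164
price_opt: tmp=5, then acc=8, then ((a - acc) != abs(acc)) is true, then acc=1, then (abs((b + b)) == abs(a)) is false, then b=35, then tmp=5, then returns 5
164 != 5, so the rewrite changes behavior.
verdict: not equivalent; witness: a=-1, b=-4


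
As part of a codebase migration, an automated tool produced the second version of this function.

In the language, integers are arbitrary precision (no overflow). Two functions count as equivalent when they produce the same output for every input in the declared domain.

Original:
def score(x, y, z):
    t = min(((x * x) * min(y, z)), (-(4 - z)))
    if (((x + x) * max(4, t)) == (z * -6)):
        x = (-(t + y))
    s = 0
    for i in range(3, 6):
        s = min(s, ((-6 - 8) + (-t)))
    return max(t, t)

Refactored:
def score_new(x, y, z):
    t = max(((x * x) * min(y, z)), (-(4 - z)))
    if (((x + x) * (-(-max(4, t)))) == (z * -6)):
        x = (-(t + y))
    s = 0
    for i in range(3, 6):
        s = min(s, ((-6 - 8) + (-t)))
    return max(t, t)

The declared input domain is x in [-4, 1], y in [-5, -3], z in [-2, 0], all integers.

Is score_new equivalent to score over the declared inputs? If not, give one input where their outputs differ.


Take x=-4, y=-5, z=-2.
score: t := -80 | (((x + x) * max(4, t)) == (z * -6)): false | s := 0 | iter i=3: | s := 0 | iter i=4: | s := 0 | iter i=5: | s := 0 | result -80
score_new: t := -6 | (((x + x) * (-(-max(4, t)))) == (z * -6)): false | s := 0 | iter i=3: | s := -8 | iter i=4: | s := -8 | iter i=5: | s := -8 | result -6
-80 and -6 differ, so these are not the same function on this domain.
verdict: not equivalent; witness: x=-4, y=-5, z=-2


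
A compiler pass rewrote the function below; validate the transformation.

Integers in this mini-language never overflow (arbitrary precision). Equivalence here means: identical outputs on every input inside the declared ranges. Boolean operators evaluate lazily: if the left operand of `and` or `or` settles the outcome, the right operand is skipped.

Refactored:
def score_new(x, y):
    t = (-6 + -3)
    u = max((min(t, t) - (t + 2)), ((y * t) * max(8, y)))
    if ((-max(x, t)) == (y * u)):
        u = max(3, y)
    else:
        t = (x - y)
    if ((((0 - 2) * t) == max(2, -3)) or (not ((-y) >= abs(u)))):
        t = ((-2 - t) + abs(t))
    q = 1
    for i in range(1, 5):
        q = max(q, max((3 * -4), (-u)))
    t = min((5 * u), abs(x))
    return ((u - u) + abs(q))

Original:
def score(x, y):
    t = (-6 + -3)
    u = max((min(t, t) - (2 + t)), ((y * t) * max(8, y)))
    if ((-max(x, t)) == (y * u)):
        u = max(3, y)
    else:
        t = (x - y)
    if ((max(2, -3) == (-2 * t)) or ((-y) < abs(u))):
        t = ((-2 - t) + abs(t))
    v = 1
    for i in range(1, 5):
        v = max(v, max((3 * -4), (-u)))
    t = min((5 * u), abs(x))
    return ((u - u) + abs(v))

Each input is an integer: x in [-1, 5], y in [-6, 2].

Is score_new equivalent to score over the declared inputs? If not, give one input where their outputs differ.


Comparing the listings, the differences include: constant usage differs; also comparison usage differs; also local variable names differ; also arithmetic usage differs; also boolean connective usage differs.
Spot check at x=5, y=-4 — score: t = -9; u = 288; ((-max(x, t)) == (y * u)) -> false; t = 9; ((max(2, -3) == (-2 * t)) or ((-y) < abs(u))) -> true; t = -2; v = 1; [i=1]; v = 1; [i=2]; v = 1; [i=3]; v = 1; [i=4]; v = 1; t = 5; return 1. score_new: t = -9; u = 288; ((-max(x, t)) == (y * u)) -> false; t = 9; ((((0 - 2) * t) == max(2, -3)) or (not ((-y) >= abs(u)))) -> true; t = -2; q = 1; [i=1]; q = 1; [i=2]; q = 1; [i=3]; q = 1; [i=4]; q = 1; t = 5; return 1. Both give 1.
Sweeping the whole domain (63 inputs) finds no disagreement.
verdict: equivalent


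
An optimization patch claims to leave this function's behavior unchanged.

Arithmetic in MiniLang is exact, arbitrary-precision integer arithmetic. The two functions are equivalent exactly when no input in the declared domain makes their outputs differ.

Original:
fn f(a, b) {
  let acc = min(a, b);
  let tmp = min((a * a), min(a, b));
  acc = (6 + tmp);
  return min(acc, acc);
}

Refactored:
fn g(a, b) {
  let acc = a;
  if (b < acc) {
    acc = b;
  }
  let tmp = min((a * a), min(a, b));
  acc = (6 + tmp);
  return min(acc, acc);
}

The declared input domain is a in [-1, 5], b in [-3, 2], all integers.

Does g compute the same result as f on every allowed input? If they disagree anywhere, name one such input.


Although comparison usage differs; branching structure differs; statement counts differ; min/max/abs usage differs, 42/42 inputs agree.
verdict: equivalent


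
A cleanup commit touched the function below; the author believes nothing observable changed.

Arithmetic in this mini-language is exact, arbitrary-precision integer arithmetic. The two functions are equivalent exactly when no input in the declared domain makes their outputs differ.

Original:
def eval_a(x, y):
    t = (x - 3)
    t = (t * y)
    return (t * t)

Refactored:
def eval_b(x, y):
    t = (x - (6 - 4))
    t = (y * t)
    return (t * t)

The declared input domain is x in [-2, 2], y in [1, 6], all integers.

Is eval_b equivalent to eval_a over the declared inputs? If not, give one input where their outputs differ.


Not equivalent: x=-2, y=1 separates them (25 vs 16).
eval_a: t = -5; t = -5; return 25
eval_b: t = -4; t = -4; return 16
verdict: not equivalent; witness: x=-2, y=1


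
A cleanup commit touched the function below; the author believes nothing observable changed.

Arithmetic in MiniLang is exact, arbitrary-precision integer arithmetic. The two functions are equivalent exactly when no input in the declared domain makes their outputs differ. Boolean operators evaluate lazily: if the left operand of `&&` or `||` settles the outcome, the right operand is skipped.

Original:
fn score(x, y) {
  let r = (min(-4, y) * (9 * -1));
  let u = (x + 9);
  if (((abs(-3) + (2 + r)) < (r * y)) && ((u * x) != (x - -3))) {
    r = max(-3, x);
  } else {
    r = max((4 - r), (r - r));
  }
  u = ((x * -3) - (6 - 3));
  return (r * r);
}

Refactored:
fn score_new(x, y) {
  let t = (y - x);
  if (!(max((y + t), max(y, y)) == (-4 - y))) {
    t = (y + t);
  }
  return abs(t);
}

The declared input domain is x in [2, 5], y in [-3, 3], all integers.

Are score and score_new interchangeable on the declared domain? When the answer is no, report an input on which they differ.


Not equivalent: x=2, y=-3 separates them (0 vs 8).
score: r := 36 | u := 11 | (((abs(-3) + (2 + r)) < (r * y)) && ((u * x) != (x - -3))): false | r := 0 | u := -9 | result 0
score_new: t := -5 | (!(max((y + t), max(y, y)) == (-4 - y))): true | t := -8 | result 8
verdict: not equivalent; witness: x=2, y=-3


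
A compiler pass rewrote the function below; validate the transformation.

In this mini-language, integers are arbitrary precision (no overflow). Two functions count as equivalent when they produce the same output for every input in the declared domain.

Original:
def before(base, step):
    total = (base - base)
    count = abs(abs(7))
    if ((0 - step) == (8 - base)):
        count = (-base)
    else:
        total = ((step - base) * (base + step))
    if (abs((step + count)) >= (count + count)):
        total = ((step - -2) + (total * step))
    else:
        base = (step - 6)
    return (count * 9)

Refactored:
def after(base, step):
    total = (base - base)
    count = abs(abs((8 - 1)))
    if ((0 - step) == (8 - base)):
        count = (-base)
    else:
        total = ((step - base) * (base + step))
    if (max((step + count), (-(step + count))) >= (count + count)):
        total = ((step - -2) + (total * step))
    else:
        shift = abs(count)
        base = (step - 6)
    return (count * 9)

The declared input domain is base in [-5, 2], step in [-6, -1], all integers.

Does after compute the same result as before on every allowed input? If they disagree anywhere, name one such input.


The two versions differ — the changes include statement counts differ, and arithmetic usage differs, and constant usage differs, and local variable names differ, and min/max/abs usage differs.
Spot check at base=2, step=-5 — before: total=0, then count=7, then ((0 - step) == (8 - base)) is false, then total=21, then (abs((step + count)) >= (count + count)) is false, then base=-11, then returns 63. after: total=0, then count=7, then ((0 - step) == (8 - base)) is false, then total=21, then (max((step + count), (-(step + count))) >= (count + count)) is false, then shift=7, then base=-11, then returns 63. Both give 63.
Checked all 48 inputs in the declared domain: the outputs agree on every one.
verdict: equivalent


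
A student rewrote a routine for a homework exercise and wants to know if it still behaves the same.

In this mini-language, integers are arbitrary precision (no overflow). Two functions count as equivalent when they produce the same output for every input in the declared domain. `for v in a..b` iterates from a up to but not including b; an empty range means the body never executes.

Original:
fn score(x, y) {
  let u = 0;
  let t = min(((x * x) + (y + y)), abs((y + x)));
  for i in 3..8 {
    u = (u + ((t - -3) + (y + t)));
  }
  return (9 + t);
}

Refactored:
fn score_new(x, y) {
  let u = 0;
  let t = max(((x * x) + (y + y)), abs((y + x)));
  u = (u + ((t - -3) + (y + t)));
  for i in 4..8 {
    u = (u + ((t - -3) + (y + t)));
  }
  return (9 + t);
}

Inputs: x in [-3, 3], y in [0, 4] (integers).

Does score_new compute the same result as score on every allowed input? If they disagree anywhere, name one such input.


Evaluate both at x=-3, y=0.
score: u=0, then t=3, then (i=3), then u=9, then (i=4), then u=18, then (i=5), then u=27, then (i=6), then u=36, then (i=7), then u=45, then returns 12
score_new: u=0, then t=9, then u=21, then (i=4), then u=42, then (i=5), then u=63, then (i=6), then u=84, then (i=7), then u=105, then returns 18
12 != 18, so the rewrite changes behavior.
verdict: not equivalent; witness: x=-3, y=0


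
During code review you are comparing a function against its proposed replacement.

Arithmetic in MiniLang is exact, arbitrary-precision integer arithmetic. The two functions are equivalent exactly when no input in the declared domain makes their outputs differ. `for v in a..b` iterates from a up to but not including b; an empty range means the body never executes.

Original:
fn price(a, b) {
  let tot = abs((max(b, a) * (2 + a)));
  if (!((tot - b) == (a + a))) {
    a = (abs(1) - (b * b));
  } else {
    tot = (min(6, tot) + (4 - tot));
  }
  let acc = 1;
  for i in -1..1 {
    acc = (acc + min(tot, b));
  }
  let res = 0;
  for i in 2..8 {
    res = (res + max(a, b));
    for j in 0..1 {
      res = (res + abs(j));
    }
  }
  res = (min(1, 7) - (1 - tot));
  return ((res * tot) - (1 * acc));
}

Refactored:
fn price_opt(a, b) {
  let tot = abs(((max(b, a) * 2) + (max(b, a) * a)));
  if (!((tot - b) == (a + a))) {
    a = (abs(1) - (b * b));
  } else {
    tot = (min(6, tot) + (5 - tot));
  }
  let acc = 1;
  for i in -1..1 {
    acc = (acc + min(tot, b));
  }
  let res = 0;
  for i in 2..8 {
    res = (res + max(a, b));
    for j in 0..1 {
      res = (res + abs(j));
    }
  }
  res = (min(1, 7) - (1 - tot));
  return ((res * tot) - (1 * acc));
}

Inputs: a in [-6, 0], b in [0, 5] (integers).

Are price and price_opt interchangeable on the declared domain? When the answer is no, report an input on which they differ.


Not equivalent: a=-2, b=4 separates them (7 vs 16).
price: tot = 0; (!((tot - b) == (a + a))) -> false; tot = 4; acc = 1; [i=-1]; acc = 5; [i=0]; acc = 9; res = 0; [i=2]; res = 4; [j=0]; res = 4; [i=3]; res = 8; [j=0]; res = 8; [i=4]; res = 12; [j=0]; res = 12; [i=5]; res = 16; [j=0]; res = 16; [i=6]; res = 20; [j=0]; res = 20; [i=7]; res = 24; [j=0]; res = 24; res = 4; return 7
price_opt: tot = 0; (!((tot - b) == (a + a))) -> false; tot = 5; acc = 1; [i=-1]; acc = 5; [i=0]; acc = 9; res = 0; [i=2]; res = 4; [j=0]; res = 4; [i=3]; res = 8; [j=0]; res = 8; [i=4]; res = 12; [j=0]; res = 12; [i=5]; res = 16; [j=0]; res = 16; [i=6]; res = 20; [j=0]; res = 20; [i=7]; res = 24; [j=0]; res = 24; res = 5; return 16
verdict: not equivalent; witness: a=-2, b=4


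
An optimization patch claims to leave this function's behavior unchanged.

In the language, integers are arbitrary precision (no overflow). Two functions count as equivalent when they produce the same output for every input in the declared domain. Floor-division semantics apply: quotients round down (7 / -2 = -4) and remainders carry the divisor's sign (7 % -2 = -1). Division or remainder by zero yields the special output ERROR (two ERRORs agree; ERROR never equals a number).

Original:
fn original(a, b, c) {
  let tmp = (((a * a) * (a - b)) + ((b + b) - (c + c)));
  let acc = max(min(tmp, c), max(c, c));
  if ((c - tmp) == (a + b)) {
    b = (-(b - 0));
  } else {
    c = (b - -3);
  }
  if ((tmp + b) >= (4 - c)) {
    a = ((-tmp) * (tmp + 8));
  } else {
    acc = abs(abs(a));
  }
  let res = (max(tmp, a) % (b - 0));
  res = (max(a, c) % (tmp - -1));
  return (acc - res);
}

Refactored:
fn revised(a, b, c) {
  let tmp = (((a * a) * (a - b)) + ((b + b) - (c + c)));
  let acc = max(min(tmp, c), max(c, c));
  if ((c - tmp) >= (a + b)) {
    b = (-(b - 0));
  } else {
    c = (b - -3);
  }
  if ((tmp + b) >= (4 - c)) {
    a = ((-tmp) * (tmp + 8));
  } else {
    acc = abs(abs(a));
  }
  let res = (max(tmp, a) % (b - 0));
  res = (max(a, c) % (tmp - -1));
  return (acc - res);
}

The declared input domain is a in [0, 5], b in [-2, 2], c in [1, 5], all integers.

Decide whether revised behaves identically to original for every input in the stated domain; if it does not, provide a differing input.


There is a counterexample at a=0, b=-2, c=2: 6 on one side, 5 on the other.
original: tmp=-8, then acc=2, then ((c - tmp) == (a + b)) is false, then c=1, then ((tmp + b) >= (4 - c)) is false, then acc=0, then res=0, then res=-6, then returns 6
revised: tmp=-8, then acc=2, then ((c - tmp) >= (a + b)) is true, then b=2, then ((tmp + b) >= (4 - c)) is false, then acc=0, then res=0, then res=-5, then returns 5
verdict: not equivalent; witness: a=0, b=-2, c=2


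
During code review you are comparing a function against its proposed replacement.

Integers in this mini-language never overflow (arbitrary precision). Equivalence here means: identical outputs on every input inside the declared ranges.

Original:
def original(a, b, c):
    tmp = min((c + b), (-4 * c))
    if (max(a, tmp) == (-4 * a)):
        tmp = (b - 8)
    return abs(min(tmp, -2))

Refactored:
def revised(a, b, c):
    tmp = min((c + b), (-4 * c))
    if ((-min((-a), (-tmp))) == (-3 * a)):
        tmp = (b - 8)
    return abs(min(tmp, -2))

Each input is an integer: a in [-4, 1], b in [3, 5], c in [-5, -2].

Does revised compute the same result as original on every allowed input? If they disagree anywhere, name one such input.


Take a=-1, b=5, c=-2.
original: tmp := 3 | (max(a, tmp) == (-4 * a)): false | result 2
revised: tmp := 3 | ((-min((-a), (-tmp))) == (-3 * a)): true | tmp := -3 | result 3
2 against 3: the behavior changed.
verdict: not equivalent; witness: a=-1, b=5, c=-2


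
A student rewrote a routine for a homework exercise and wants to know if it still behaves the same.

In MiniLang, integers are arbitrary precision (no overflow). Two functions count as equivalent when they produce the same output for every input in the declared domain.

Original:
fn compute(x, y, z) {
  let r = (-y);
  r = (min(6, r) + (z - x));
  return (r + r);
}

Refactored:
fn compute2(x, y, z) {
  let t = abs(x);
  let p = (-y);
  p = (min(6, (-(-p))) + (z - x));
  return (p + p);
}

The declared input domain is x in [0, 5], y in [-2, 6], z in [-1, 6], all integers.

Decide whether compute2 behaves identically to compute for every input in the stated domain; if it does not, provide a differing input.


Changes here: local variable names differ, plus statement counts differ, plus min/max/abs usage differs; the full 432-point sweep finds no disagreement.
verdict: equivalent


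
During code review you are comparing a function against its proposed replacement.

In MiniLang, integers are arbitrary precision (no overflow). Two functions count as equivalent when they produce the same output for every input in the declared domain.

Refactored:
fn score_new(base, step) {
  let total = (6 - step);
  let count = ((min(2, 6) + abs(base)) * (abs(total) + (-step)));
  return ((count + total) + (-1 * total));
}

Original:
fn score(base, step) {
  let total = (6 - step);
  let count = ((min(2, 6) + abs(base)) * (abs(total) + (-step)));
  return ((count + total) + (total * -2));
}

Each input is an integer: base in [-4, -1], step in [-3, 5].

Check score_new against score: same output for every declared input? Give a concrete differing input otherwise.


These are not equivalent — on base=-4, step=-3 the outputs split (63 vs 72).
score: total = 9; count = 72; return 63
score_new: total = 9; count = 72; return 72
verdict: not equivalent; witness: base=-4, step=-3


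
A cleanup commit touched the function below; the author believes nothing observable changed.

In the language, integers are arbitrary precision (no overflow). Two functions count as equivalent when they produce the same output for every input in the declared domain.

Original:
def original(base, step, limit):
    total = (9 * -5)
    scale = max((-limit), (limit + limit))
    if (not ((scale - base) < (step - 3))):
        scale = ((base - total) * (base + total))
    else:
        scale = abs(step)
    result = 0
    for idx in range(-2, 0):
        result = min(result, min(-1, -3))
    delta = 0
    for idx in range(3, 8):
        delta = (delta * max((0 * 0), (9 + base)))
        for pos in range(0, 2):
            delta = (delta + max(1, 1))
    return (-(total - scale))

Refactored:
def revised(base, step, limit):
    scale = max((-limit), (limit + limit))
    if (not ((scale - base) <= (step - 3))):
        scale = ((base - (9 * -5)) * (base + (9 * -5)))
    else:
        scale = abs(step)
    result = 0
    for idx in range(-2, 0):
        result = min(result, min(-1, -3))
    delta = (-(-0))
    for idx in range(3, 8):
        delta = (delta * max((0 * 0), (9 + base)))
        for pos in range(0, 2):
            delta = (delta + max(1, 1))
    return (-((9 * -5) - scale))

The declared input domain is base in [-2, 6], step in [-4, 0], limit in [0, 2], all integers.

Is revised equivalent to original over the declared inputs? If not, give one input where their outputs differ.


Evaluate both at base=3, step=0, limit=0.
original: total becomes -45; next scale becomes 0; next (not ((scale - base) < (step - 3))) evaluates to true; next scale becomes -2016; next result becomes 0; next at idx=-2:; next result becomes -3; next at idx=-1:; next result becomes -3; next delta becomes 0; next at idx=3:; next delta becomes 0; next at pos=0:; next delta becomes 1; next at pos=1:; next delta becomes 2; next at idx=4:; next delta becomes 24; next at pos=0:; next delta becomes 25; next at pos=1:; next delta becomes 26; next at idx=5:; next delta becomes 312; next at pos=0:; next delta becomes 313; next at pos=1:; next delta becomes 314; next at idx=6:; next delta becomes 3768; next at pos=0:; next delta becomes 3769; next at pos=1:; next delta becomes 3770; next at idx=7:; next delta becomes 45240; next at pos=0:; next delta becomes 45241; next at pos=1:; next delta becomes 45242; next final value -1971
revised: scale becomes 0; next (not ((scale - base) <= (step - 3))) evaluates to false; next scale becomes 0; next result becomes 0; next at idx=-2:; next result becomes -3; next at idx=-1:; next result becomes -3; next delta becomes 0; next at idx=3:; next delta becomes 0; next at pos=0:; next delta becomes 1; next at pos=1:; next delta becomes 2; next at idx=4:; next delta becomes 24; next at pos=0:; next delta becomes 25; next at pos=1:; next delta becomes 26; next at idx=5:; next delta becomes 312; next at pos=0:; next delta becomes 313; next at pos=1:; next delta becomes 314; next at idx=6:; next delta becomes 3768; next at pos=0:; next delta becomes 3769; next at pos=1:; next delta becomes 3770; next at idx=7:; next delta becomes 45240; next at pos=0:; next delta becomes 45241; next at pos=1:; next delta becomes 45242; next final value 45
-1971 != 45, so the rewrite changes behavior.
verdict: not equivalent; witness: base=3, step=0, limit=0


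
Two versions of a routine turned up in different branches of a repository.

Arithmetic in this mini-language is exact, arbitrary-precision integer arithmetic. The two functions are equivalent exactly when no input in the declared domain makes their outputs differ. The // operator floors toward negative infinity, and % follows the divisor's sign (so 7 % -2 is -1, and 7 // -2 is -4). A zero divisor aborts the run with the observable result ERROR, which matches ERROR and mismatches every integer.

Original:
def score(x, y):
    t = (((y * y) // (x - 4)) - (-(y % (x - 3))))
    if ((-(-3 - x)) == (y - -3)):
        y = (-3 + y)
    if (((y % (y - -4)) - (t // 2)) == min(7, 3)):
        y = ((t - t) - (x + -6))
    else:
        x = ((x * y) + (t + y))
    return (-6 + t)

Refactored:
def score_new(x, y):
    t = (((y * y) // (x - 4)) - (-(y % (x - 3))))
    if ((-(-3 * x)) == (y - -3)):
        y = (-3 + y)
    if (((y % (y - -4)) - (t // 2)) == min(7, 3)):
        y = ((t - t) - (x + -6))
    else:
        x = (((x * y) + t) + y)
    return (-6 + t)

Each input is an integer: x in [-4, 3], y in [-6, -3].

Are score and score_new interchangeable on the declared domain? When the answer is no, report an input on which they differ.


Try x=-4, y=-4.
score: t becomes -6; next ((-(-3 - x)) == (y - -3)) evaluates to true; next y becomes -7; next (((y % (y - -4)) - (t // 2)) == min(7, 3)) evaluates to false; next x becomes 15; next final value -12
score_new: t becomes -6; next ((-(-3 * x)) == (y - -3)) evaluates to false; next hits division by zero so the output is ERROR
-12 and ERROR differ, so these are not the same function on this domain.
verdict: not equivalent; witness: x=-4, y=-4


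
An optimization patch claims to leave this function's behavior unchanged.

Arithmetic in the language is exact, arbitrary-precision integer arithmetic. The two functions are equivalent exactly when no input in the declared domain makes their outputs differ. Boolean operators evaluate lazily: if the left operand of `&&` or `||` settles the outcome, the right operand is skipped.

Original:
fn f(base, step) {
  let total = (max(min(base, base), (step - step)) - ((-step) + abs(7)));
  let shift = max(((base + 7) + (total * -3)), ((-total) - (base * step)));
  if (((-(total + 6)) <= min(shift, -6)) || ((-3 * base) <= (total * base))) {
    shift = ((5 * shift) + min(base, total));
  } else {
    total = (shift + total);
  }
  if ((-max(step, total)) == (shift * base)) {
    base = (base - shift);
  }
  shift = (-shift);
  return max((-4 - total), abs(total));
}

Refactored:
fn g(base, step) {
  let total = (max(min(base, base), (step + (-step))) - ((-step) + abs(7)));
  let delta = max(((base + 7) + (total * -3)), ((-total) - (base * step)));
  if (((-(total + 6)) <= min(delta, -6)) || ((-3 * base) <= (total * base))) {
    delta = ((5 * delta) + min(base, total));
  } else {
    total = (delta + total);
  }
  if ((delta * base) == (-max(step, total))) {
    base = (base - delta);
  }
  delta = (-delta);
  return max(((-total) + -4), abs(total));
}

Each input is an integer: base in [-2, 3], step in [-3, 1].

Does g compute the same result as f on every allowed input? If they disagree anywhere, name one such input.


The two versions differ — the changes include arithmetic usage differs, plus local variable names differ.
As a probe, take base=3, step=-3: f runs total=-7, then shift=31, then (((-(total + 6)) <= min(shift, -6)) || ((-3 * base) <= (total * base))) is false, then total=24, then ((-max(step, total)) == (shift * base)) is false, then shift=-31, then returns 24; g runs total=-7, then delta=31, then (((-(total + 6)) <= min(delta, -6)) || ((-3 * base) <= (total * base))) is false, then total=24, then ((delta * base) == (-max(step, total))) is false, then delta=-31, then returns 24; both end at 24.
Every one of the 30 inputs gives matching results.
verdict: equivalent


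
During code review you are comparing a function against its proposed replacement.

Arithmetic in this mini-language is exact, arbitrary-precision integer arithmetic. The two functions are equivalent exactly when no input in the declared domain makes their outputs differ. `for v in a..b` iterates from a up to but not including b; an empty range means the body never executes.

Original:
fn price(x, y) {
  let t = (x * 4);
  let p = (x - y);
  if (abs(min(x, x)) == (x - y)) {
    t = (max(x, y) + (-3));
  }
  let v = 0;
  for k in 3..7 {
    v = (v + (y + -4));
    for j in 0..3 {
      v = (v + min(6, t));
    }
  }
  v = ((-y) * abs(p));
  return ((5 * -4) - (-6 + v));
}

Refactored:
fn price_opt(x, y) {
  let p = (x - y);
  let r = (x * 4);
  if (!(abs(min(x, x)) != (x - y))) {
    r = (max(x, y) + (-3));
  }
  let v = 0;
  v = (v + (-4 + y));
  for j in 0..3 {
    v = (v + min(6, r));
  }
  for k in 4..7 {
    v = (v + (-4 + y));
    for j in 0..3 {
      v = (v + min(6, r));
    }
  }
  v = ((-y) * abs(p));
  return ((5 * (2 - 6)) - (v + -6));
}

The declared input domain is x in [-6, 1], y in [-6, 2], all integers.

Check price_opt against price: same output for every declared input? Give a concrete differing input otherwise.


The two are interchangeable: min/max/abs usage differs; and constant usage differs; and boolean connective usage differs; and local variable names differ; and statement counts differ; and comparison usage differs; and arithmetic usage differs; and loop structure differs, and every declared input agrees.
Spot check at x=-1, y=0 — price: t=-4, then p=-1, then (abs(min(x, x)) == (x - y)) is false, then v=0, then (k=3), then v=-4, then (j=0), then v=-8, then (j=1), then v=-12, then (j=2), then v=-16, then (k=4), then v=-20, then (j=0), then v=-24, then (j=1), then v=-28, then (j=2), then v=-32, then (k=5), then v=-36, then (j=0), then v=-40, then (j=1), then v=-44, then (j=2), then v=-48, then (k=6), then v=-52, then (j=0), then v=-56, then (j=1), then v=-60, then (j=2), then v=-64, then v=0, then returns -14. price_opt: p=-1, then r=-4, then (!(abs(min(x, x)) != (x - y))) is false, then v=0, then v=-4, then (j=0), then v=-8, then (j=1), then v=-12, then (j=2), then v=-16, then (k=4), then v=-20, then (j=0), then v=-24, then (j=1), then v=-28, then (j=2), then v=-32, then (k=5), then v=-36, then (j=0), then v=-40, then (j=1), then v=-44, then (j=2), then v=-48, then (k=6), then v=-52, then (j=0), then v=-56, then (j=1), then v=-60, then (j=2), then v=-64, then v=0, then returns -14. Both give -14.
Checked all 72 inputs in the declared domain: the outputs agree on every one.
verdict: equivalent


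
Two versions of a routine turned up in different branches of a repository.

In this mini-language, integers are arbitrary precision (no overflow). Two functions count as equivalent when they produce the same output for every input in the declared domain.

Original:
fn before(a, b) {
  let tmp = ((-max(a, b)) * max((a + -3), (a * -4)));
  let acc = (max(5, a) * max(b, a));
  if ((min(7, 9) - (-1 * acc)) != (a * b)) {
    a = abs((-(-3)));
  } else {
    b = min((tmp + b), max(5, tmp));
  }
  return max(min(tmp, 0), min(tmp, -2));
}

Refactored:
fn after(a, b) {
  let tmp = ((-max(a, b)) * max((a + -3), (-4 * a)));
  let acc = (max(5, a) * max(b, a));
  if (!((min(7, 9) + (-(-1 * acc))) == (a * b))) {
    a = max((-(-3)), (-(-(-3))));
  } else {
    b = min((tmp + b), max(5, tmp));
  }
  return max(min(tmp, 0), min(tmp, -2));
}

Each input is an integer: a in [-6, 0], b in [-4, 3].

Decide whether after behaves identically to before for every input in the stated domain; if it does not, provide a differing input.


Side by side, the visible changes include: constant usage differs; also comparison usage differs; also min/max/abs usage differs; also arithmetic usage differs; also boolean connective usage differs.
Tracing a=-2, b=2: before: tmp becomes -16; next acc becomes 10; next ((min(7, 9) - (-1 * acc)) != (a * b)) evaluates to true; next a becomes 3; next final value -16 | after: tmp becomes -16; next acc becomes 10; next (!((min(7, 9) + (-(-1 * acc))) == (a * b))) evaluates to true; next a becomes 3; next final value -16 — matching result -16.
Sweeping the whole domain (56 inputs) finds no disagreement.
verdict: equivalent


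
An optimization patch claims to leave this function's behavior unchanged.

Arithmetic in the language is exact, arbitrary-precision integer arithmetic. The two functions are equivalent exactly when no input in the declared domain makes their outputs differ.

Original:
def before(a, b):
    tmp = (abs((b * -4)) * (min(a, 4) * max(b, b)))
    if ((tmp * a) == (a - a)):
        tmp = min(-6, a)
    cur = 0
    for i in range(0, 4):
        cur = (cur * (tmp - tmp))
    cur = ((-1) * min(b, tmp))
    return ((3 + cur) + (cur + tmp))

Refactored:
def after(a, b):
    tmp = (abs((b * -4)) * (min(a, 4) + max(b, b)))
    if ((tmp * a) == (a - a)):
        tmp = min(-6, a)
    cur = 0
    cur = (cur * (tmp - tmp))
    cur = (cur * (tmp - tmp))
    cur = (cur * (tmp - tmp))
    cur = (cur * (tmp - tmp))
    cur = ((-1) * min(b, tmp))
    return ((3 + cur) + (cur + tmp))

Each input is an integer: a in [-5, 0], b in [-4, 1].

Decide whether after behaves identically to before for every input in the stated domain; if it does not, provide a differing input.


Consider the input a=-5, b=-4.
before: tmp = 320; ((tmp * a) == (a - a)) -> false; cur = 0; [i=0]; cur = 0; [i=1]; cur = 0; [i=2]; cur = 0; [i=3]; cur = 0; cur = 4; return 331
after: tmp = -144; ((tmp * a) == (a - a)) -> false; cur = 0; cur = 0; cur = 0; cur = 0; cur = 0; cur = 144; return 147
331 vs 147 — the two versions disagree here.
verdict: not equivalent; witness: a=-5, b=-4


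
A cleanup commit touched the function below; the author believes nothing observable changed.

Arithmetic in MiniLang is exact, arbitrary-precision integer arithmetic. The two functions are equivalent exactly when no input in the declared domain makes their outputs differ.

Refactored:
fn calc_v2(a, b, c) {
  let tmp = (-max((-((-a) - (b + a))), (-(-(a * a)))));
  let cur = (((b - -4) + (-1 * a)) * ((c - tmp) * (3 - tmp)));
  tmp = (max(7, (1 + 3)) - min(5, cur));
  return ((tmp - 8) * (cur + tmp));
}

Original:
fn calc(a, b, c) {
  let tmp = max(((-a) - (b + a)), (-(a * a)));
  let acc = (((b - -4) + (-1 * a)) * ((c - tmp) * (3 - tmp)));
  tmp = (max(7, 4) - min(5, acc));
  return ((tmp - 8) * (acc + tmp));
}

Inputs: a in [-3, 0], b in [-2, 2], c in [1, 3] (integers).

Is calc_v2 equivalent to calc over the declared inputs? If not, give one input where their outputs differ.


The rewrite breaks on a=-3, b=-2, c=1, where the results are -1062 and -3612.
calc: tmp becomes 8; next acc becomes 175; next tmp becomes 2; next final value -1062
calc_v2: tmp becomes -9; next cur becomes 600; next tmp becomes 2; next final value -3612
verdict: not equivalent; witness: a=-3, b=-2, c=1


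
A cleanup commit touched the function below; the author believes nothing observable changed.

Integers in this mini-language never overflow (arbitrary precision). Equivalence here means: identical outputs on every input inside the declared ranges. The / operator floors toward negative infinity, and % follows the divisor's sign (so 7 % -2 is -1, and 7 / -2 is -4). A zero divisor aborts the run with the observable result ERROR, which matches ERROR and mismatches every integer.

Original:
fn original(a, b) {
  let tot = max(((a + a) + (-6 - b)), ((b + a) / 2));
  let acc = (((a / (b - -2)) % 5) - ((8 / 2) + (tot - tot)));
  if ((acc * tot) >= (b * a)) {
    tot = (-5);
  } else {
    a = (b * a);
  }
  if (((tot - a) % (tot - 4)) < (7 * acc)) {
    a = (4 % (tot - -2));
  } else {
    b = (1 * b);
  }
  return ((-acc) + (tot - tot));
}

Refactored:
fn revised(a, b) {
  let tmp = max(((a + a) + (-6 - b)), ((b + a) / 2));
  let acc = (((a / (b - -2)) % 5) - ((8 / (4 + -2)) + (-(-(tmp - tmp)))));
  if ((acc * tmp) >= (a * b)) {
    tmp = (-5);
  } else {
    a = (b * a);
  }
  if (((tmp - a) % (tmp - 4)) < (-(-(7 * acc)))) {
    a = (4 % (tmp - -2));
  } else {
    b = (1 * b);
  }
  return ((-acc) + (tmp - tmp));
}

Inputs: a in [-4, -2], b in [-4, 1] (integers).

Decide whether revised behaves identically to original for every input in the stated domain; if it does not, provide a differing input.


Side by side, the visible changes include: constant usage differs, and arithmetic usage differs, and local variable names differ.
One worked example (a=-4, b=1) — original: tot = -2; acc = -1; ((acc * tot) >= (b * a)) -> true; tot = -5; (((tot - a) % (tot - 4)) < (7 * acc)) -> false; b = 1; return 1; revised: tmp = -2; acc = -1; ((acc * tmp) >= (a * b)) -> true; tmp = -5; (((tmp - a) % (tmp - 4)) < (-(-(7 * acc)))) -> false; b = 1; return 1; agreement on 1.
Across all 18 domain points the two functions coincide.
verdict: equivalent
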